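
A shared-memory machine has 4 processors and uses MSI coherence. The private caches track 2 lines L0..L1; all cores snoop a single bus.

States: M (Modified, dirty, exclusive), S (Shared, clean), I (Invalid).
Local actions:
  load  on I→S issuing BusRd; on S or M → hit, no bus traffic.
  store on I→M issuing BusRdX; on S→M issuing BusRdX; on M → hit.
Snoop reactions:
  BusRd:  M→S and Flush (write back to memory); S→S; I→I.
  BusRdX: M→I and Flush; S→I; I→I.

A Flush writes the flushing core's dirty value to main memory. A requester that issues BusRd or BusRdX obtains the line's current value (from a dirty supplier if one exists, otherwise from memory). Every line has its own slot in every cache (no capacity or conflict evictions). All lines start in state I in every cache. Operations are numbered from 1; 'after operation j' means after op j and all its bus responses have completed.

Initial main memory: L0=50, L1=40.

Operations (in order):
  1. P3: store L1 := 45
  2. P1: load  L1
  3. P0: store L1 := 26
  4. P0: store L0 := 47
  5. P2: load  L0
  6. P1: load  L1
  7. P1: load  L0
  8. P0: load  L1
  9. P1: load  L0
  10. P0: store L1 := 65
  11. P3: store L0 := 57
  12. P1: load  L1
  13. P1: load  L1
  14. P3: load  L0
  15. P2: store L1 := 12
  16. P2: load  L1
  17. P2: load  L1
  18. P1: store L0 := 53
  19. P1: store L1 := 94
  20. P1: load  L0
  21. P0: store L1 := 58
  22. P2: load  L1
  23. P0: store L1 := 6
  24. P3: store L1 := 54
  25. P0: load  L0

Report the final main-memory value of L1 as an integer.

[1] P3: store L1 := 45 | P0:I, P1:I, P2:I, P3:M(45) | bus: BusRdX
[2] P1: load  L1 | P0:I, P1:S(45), P2:I, P3:S(45) | bus: BusRd,Flush
[3] P0: store L1 := 26 | P0:M(26), P1:I, P2:I, P3:I | bus: BusRdX
[4] P0: store L0 := 47 | P0:M(47), P1:I, P2:I, P3:I | bus: BusRdX
[5] P2: load  L0 | P0:S(47), P1:I, P2:S(47), P3:I | bus: BusRd,Flush
[6] P1: load  L1 | P0:S(26), P1:S(26), P2:I, P3:I | bus: BusRd,Flush
[7] P1: load  L0 | P0:S(47), P1:S(47), P2:S(47), P3:I | bus: BusRd
[8] P0: load  L1 | P0:S(26), P1:S(26), P2:I, P3:I | bus: none
[9] P1: load  L0 | P0:S(47), P1:S(47), P2:S(47), P3:I | bus: none
[10] P0: store L1 := 65 | P0:M(65), P1:I, P2:I, P3:I | bus: BusRdX
[11] P3: store L0 := 57 | P0:I, P1:I, P2:I, P3:M(57) | bus: BusRdX
[12] P1: load  L1 | P0:S(65), P1:S(65), P2:I, P3:I | bus: BusRd,Flush
[13] P1: load  L1 | P0:S(65), P1:S(65), P2:I, P3:I | bus: none
[14] P3: load  L0 | P0:I, P1:I, P2:I, P3:M(57) | bus: none
[15] P2: store L1 := 12 | P0:I, P1:I, P2:M(12), P3:I | bus: BusRdX
[16] P2: load  L1 | P0:I, P1:I, P2:M(12), P3:I | bus: none
[17] P2: load  L1 | P0:I, P1:I, P2:M(12), P3:I | bus: none
[18] P1: store L0 := 53 | P0:I, P1:M(53), P2:I, P3:I | bus: BusRdX,Flush
[19] P1: store L1 := 94 | P0:I, P1:M(94), P2:I, P3:I | bus: BusRdX,Flush
[20] P1: load  L0 | P0:I, P1:M(53), P2:I, P3:I | bus: none
[21] P0: store L1 := 58 | P0:M(58), P1:I, P2:I, P3:I | bus: BusRdX,Flush
[22] P2: load  L1 | P0:S(58), P1:I, P2:S(58), P3:I | bus: BusRd,Flush
[23] P0: store L1 := 6 | P0:M(6), P1:I, P2:I, P3:I | bus: BusRdX
[24] P3: store L1 := 54 | P0:I, P1:I, P2:I, P3:M(54) | bus: BusRdX,Flush
[25] P0: load  L0 | P0:S(53), P1:S(53), P2:I, P3:I | bus: BusRd,Flush

memory[L1] = 6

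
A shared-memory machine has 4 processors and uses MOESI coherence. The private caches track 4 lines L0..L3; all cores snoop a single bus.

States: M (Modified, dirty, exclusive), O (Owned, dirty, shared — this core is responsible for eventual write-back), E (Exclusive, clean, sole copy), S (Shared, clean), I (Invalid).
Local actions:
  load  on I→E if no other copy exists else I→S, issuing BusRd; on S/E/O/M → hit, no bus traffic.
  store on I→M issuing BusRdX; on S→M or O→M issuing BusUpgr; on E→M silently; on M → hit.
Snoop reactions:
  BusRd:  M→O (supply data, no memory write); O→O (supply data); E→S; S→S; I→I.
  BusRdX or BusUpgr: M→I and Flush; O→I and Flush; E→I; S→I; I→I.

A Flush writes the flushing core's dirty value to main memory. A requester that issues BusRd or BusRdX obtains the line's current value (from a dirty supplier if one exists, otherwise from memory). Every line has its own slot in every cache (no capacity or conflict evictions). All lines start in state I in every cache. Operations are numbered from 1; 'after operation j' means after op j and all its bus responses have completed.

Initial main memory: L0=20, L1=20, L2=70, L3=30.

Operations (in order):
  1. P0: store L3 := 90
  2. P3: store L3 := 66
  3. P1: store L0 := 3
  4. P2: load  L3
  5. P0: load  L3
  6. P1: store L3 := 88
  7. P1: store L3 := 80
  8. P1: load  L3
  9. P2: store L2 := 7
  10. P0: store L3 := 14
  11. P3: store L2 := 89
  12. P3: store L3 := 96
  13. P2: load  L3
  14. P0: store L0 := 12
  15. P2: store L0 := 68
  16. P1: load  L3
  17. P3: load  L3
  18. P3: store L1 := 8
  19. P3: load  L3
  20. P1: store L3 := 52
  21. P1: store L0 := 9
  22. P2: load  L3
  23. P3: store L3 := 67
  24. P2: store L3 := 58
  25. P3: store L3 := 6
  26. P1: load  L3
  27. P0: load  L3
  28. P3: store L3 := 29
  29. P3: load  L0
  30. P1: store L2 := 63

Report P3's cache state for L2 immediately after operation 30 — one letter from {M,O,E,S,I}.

state = I

1. P0: store L3 := 90  bus=[BusRdX]  L3: P0=M P1=I P2=I P3=I  mem[L3]=30
2. P3: store L3 := 66  bus=[BusRdX,Flush]  L3: P0=I P1=I P2=I P3=M  mem[L3]=90
3. P1: store L0 := 3  bus=[BusRdX]  L0: P0=I P1=M P2=I P3=I  mem[L0]=20
4. P2: load  L3  bus=[BusRd]  L3: P0=I P1=I P2=S P3=O  mem[L3]=90
5. P0: load  L3  bus=[BusRd]  L3: P0=S P1=I P2=S P3=O  mem[L3]=90
6. P1: store L3 := 88  bus=[BusRdX,Flush]  L3: P0=I P1=M P2=I P3=I  mem[L3]=66
7. P1: store L3 := 80  bus=[-]  L3: P0=I P1=M P2=I P3=I  mem[L3]=66
8. P1: load  L3  bus=[-]  L3: P0=I P1=M P2=I P3=I  mem[L3]=66
9. P2: store L2 := 7  bus=[BusRdX]  L2: P0=I P1=I P2=M P3=I  mem[L2]=70
10. P0: store L3 := 14  bus=[BusRdX,Flush]  L3: P0=M P1=I P2=I P3=I  mem[L3]=80
11. P3: store L2 := 89  bus=[BusRdX,Flush]  L2: P0=I P1=I P2=I P3=M  mem[L2]=7
12. P3: store L3 := 96  bus=[BusRdX,Flush]  L3: P0=I P1=I P2=I P3=M  mem[L3]=14
13. P2: load  L3  bus=[BusRd]  L3: P0=I P1=I P2=S P3=O  mem[L3]=14
14. P0: store L0 := 12  bus=[BusRdX,Flush]  L0: P0=M P1=I P2=I P3=I  mem[L0]=3
15. P2: store L0 := 68  bus=[BusRdX,Flush]  L0: P0=I P1=I P2=M P3=I  mem[L0]=12
16. P1: load  L3  bus=[BusRd]  L3: P0=I P1=S P2=S P3=O  mem[L3]=14
17. P3: load  L3  bus=[-]  L3: P0=I P1=S P2=S P3=O  mem[L3]=14
18. P3: store L1 := 8  bus=[BusRdX]  L1: P0=I P1=I P2=I P3=M  mem[L1]=20
19. P3: load  L3  bus=[-]  L3: P0=I P1=S P2=S P3=O  mem[L3]=14
20. P1: store L3 := 52  bus=[BusUpgr,Flush]  L3: P0=I P1=M P2=I P3=I  mem[L3]=96
21. P1: store L0 := 9  bus=[BusRdX,Flush]  L0: P0=I P1=M P2=I P3=I  mem[L0]=68
22. P2: load  L3  bus=[BusRd]  L3: P0=I P1=O P2=S P3=I  mem[L3]=96
23. P3: store L3 := 67  bus=[BusRdX,Flush]  L3: P0=I P1=I P2=I P3=M  mem[L3]=52
24. P2: store L3 := 58  bus=[BusRdX,Flush]  L3: P0=I P1=I P2=M P3=I  mem[L3]=67
25. P3: store L3 := 6  bus=[BusRdX,Flush]  L3: P0=I P1=I P2=I P3=M  mem[L3]=58
26. P1: load  L3  bus=[BusRd]  L3: P0=I P1=S P2=I P3=O  mem[L3]=58
27. P0: load  L3  bus=[BusRd]  L3: P0=S P1=S P2=I P3=O  mem[L3]=58
28. P3: store L3 := 29  bus=[BusUpgr]  L3: P0=I P1=I P2=I P3=M  mem[L3]=58
29. P3: load  L0  bus=[BusRd]  L0: P0=I P1=O P2=I P3=S  mem[L0]=68
30. P1: store L2 := 63  bus=[BusRdX,Flush]  L2: P0=I P1=M P2=I P3=I  mem[L2]=89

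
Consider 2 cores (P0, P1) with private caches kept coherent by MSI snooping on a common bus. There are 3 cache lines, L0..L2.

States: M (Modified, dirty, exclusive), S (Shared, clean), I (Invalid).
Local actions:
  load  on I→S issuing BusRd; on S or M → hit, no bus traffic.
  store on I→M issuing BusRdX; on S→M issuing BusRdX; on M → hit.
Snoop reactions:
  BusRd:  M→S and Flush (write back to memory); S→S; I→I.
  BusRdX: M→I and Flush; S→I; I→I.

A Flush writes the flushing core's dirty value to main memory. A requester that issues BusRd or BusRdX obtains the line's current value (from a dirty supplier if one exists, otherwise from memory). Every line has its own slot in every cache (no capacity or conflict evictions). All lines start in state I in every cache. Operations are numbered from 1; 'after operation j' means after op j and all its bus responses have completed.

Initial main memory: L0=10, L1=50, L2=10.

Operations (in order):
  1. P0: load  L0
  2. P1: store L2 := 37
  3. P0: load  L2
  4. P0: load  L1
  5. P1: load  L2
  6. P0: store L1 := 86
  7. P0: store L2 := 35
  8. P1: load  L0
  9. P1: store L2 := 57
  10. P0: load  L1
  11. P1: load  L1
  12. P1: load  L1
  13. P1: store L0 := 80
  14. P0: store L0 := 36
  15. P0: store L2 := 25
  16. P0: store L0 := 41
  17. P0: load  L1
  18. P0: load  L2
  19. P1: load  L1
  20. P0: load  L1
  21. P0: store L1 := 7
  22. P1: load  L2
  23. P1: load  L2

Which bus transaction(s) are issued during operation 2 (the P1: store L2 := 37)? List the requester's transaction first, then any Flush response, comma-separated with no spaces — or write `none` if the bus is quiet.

bus = BusRdX

1. P0: load  L0  bus=[BusRd]  L0: P0=S P1=I  mem[L0]=10
2. P1: store L2 := 37  bus=[BusRdX]  L2: P0=I P1=M  mem[L2]=10
3. P0: load  L2  bus=[BusRd,Flush]  L2: P0=S P1=S  mem[L2]=37
4. P0: load  L1  bus=[BusRd]  L1: P0=S P1=I  mem[L1]=50
5. P1: load  L2  bus=[-]  L2: P0=S P1=S  mem[L2]=37
6. P0: store L1 := 86  bus=[BusRdX]  L1: P0=M P1=I  mem[L1]=50
7. P0: store L2 := 35  bus=[BusRdX]  L2: P0=M P1=I  mem[L2]=37
8. P1: load  L0  bus=[BusRd]  L0: P0=S P1=S  mem[L0]=10
9. P1: store L2 := 57  bus=[BusRdX,Flush]  L2: P0=I P1=M  mem[L2]=35
10. P0: load  L1  bus=[-]  L1: P0=M P1=I  mem[L1]=50
11. P1: load  L1  bus=[BusRd,Flush]  L1: P0=S P1=S  mem[L1]=86
12. P1: load  L1  bus=[-]  L1: P0=S P1=S  mem[L1]=86
13. P1: store L0 := 80  bus=[BusRdX]  L0: P0=I P1=M  mem[L0]=10
14. P0: store L0 := 36  bus=[BusRdX,Flush]  L0: P0=M P1=I  mem[L0]=80
15. P0: store L2 := 25  bus=[BusRdX,Flush]  L2: P0=M P1=I  mem[L2]=57
16. P0: store L0 := 41  bus=[-]  L0: P0=M P1=I  mem[L0]=80
17. P0: load  L1  bus=[-]  L1: P0=S P1=S  mem[L1]=86
18. P0: load  L2  bus=[-]  L2: P0=M P1=I  mem[L2]=57
19. P1: load  L1  bus=[-]  L1: P0=S P1=S  mem[L1]=86
20. P0: load  L1  bus=[-]  L1: P0=S P1=S  mem[L1]=86
21. P0: store L1 := 7  bus=[BusRdX]  L1: P0=M P1=I  mem[L1]=86
22. P1: load  L2  bus=[BusRd,Flush]  L2: P0=S P1=S  mem[L2]=25
23. P1: load  L2  bus=[-]  L2: P0=S P1=S  mem[L2]=25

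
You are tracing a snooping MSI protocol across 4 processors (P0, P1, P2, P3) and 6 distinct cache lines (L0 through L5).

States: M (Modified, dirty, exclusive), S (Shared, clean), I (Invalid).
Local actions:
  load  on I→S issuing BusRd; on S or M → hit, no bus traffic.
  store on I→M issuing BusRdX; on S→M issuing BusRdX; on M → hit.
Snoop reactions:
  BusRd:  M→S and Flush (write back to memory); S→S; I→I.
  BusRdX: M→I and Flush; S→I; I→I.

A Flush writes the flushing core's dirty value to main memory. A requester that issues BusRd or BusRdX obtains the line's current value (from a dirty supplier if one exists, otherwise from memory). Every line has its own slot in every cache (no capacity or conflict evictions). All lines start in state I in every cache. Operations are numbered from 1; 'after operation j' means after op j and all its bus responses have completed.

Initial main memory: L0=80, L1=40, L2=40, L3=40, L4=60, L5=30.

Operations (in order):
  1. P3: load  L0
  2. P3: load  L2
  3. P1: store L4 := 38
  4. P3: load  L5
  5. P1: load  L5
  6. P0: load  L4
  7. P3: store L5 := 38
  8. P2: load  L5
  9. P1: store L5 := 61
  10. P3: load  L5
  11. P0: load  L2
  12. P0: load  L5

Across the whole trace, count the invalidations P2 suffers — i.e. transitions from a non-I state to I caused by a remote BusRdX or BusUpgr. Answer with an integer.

[1] P3: load  L0 | P0:I, P1:I, P2:I, P3:S(80) | bus: BusRd
[2] P3: load  L2 | P0:I, P1:I, P2:I, P3:S(40) | bus: BusRd
[3] P1: store L4 := 38 | P0:I, P1:M(38), P2:I, P3:I | bus: BusRdX
[4] P3: load  L5 | P0:I, P1:I, P2:I, P3:S(30) | bus: BusRd
[5] P1: load  L5 | P0:I, P1:S(30), P2:I, P3:S(30) | bus: BusRd
[6] P0: load  L4 | P0:S(38), P1:S(38), P2:I, P3:I | bus: BusRd,Flush
[7] P3: store L5 := 38 | P0:I, P1:I, P2:I, P3:M(38) | bus: BusRdX
[8] P2: load  L5 | P0:I, P1:I, P2:S(38), P3:S(38) | bus: BusRd,Flush
[9] P1: store L5 := 61 | P0:I, P1:M(61), P2:I, P3:I | bus: BusRdX
[10] P3: load  L5 | P0:I, P1:S(61), P2:I, P3:S(61) | bus: BusRd,Flush
[11] P0: load  L2 | P0:S(40), P1:I, P2:I, P3:S(40) | bus: BusRd
[12] P0: load  L5 | P0:S(61), P1:S(61), P2:I, P3:S(61) | bus: BusRd

invalidations = 1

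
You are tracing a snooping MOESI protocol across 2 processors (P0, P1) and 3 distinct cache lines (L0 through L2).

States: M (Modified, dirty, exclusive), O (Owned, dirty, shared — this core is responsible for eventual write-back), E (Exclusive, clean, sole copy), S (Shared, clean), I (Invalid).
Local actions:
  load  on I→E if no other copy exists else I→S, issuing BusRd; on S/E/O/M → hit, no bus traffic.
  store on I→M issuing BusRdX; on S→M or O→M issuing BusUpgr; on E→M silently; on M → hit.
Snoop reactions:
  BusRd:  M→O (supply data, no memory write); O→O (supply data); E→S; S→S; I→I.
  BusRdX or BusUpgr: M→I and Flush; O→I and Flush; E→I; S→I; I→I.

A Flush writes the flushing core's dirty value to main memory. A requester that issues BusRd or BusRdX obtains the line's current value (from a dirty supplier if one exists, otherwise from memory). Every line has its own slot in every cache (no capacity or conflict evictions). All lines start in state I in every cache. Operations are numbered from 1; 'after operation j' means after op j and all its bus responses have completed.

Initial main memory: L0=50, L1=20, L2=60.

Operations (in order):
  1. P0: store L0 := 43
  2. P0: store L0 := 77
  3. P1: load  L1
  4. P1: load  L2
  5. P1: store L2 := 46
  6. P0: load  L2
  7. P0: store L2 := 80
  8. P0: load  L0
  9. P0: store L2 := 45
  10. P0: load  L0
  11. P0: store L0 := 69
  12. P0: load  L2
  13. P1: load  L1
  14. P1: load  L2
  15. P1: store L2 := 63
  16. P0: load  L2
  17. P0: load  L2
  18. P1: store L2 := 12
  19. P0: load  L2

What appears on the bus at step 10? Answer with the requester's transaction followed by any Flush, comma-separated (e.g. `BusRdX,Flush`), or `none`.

bus = none

1. P0: store L0 := 43  bus=[BusRdX]  L0: P0=M P1=I  mem[L0]=50
2. P0: store L0 := 77  bus=[-]  L0: P0=M P1=I  mem[L0]=50
3. P1: load  L1  bus=[BusRd]  L1: P0=I P1=E  mem[L1]=20
4. P1: load  L2  bus=[BusRd]  L2: P0=I P1=E  mem[L2]=60
5. P1: store L2 := 46  bus=[-]  L2: P0=I P1=M  mem[L2]=60
6. P0: load  L2  bus=[BusRd]  L2: P0=S P1=O  mem[L2]=60
7. P0: store L2 := 80  bus=[BusUpgr,Flush]  L2: P0=M P1=I  mem[L2]=46
8. P0: load  L0  bus=[-]  L0: P0=M P1=I  mem[L0]=50
9. P0: store L2 := 45  bus=[-]  L2: P0=M P1=I  mem[L2]=46
10. P0: load  L0  bus=[-]  L0: P0=M P1=I  mem[L0]=50
11. P0: store L0 := 69  bus=[-]  L0: P0=M P1=I  mem[L0]=50
12. P0: load  L2  bus=[-]  L2: P0=M P1=I  mem[L2]=46
13. P1: load  L1  bus=[-]  L1: P0=I P1=E  mem[L1]=20
14. P1: load  L2  bus=[BusRd]  L2: P0=O P1=S  mem[L2]=46
15. P1: store L2 := 63  bus=[BusUpgr,Flush]  L2: P0=I P1=M  mem[L2]=45
16. P0: load  L2  bus=[BusRd]  L2: P0=S P1=O  mem[L2]=45
17. P0: load  L2  bus=[-]  L2: P0=S P1=O  mem[L2]=45
18. P1: store L2 := 12  bus=[BusUpgr]  L2: P0=I P1=M  mem[L2]=45
19. P0: load  L2  bus=[BusRd]  L2: P0=S P1=O  mem[L2]=45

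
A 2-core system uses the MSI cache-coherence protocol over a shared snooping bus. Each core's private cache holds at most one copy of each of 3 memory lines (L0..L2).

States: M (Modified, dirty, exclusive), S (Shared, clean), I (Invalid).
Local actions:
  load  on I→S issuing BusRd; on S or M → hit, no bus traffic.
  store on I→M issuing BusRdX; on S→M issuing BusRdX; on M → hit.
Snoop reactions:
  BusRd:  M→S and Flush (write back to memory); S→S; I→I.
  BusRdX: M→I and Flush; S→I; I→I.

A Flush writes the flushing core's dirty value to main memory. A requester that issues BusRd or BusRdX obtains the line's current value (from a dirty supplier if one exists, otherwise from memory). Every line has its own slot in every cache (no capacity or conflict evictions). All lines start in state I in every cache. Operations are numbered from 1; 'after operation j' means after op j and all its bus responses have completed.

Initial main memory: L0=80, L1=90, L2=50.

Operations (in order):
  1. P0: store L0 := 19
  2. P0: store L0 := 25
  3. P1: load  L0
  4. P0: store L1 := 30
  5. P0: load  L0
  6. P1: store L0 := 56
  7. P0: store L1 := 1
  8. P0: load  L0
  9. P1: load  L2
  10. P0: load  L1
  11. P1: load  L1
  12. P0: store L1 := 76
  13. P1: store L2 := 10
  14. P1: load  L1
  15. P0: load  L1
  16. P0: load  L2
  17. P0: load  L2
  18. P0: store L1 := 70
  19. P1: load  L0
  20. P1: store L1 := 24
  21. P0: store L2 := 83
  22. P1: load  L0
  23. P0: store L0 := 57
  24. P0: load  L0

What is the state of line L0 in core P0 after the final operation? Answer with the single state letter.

state = M

step 1: P0: store L0 := 19  ⟶  MI  (L0)  txn=BusRdX  M[L0]=80
step 2: P0: store L0 := 25  ⟶  MI  (L0)  txn=∅  M[L0]=80
step 3: P1: load  L0  ⟶  SS  (L0)  txn=BusRd+Flush  M[L0]=25
step 4: P0: store L1 := 30  ⟶  MI  (L1)  txn=BusRdX  M[L1]=90
step 5: P0: load  L0  ⟶  SS  (L0)  txn=∅  M[L0]=25
step 6: P1: store L0 := 56  ⟶  IM  (L0)  txn=BusRdX  M[L0]=25
step 7: P0: store L1 := 1  ⟶  MI  (L1)  txn=∅  M[L1]=90
step 8: P0: load  L0  ⟶  SS  (L0)  txn=BusRd+Flush  M[L0]=56
step 9: P1: load  L2  ⟶  IS  (L2)  txn=BusRd  M[L2]=50
step 10: P0: load  L1  ⟶  MI  (L1)  txn=∅  M[L1]=90
step 11: P1: load  L1  ⟶  SS  (L1)  txn=BusRd+Flush  M[L1]=1
step 12: P0: store L1 := 76  ⟶  MI  (L1)  txn=BusRdX  M[L1]=1
step 13: P1: store L2 := 10  ⟶  IM  (L2)  txn=BusRdX  M[L2]=50
step 14: P1: load  L1  ⟶  SS  (L1)  txn=BusRd+Flush  M[L1]=76
step 15: P0: load  L1  ⟶  SS  (L1)  txn=∅  M[L1]=76
step 16: P0: load  L2  ⟶  SS  (L2)  txn=BusRd+Flush  M[L2]=10
step 17: P0: load  L2  ⟶  SS  (L2)  txn=∅  M[L2]=10
step 18: P0: store L1 := 70  ⟶  MI  (L1)  txn=BusRdX  M[L1]=76
step 19: P1: load  L0  ⟶  SS  (L0)  txn=∅  M[L0]=56
step 20: P1: store L1 := 24  ⟶  IM  (L1)  txn=BusRdX+Flush  M[L1]=70
step 21: P0: store L2 := 83  ⟶  MI  (L2)  txn=BusRdX  M[L2]=10
step 22: P1: load  L0  ⟶  SS  (L0)  txn=∅  M[L0]=56
step 23: P0: store L0 := 57  ⟶  MI  (L0)  txn=BusRdX  M[L0]=56
step 24: P0: load  L0  ⟶  MI  (L0)  txn=∅  M[L0]=56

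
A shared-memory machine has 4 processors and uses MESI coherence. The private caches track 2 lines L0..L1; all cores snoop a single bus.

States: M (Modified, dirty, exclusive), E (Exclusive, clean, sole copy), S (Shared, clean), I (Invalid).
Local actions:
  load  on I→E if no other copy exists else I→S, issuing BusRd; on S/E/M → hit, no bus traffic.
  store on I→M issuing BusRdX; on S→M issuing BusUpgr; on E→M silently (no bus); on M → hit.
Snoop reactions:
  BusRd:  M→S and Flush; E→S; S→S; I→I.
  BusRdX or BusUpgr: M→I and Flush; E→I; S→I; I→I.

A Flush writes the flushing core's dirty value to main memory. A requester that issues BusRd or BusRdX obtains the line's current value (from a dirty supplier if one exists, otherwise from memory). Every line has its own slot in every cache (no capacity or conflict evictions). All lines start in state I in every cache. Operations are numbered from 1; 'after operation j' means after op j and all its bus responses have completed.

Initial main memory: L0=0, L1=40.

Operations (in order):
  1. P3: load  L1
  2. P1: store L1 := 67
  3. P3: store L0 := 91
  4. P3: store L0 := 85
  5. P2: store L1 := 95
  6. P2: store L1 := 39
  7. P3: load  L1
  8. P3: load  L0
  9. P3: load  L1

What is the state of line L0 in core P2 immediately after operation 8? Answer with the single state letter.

1. P3: load  L1  bus=[BusRd]  L1: P0=I P1=I P2=I P3=E  mem[L1]=40
2. P1: store L1 := 67  bus=[BusRdX]  L1: P0=I P1=M P2=I P3=I  mem[L1]=40
3. P3: store L0 := 91  bus=[BusRdX]  L0: P0=I P1=I P2=I P3=M  mem[L0]=0
4. P3: store L0 := 85  bus=[-]  L0: P0=I P1=I P2=I P3=M  mem[L0]=0
5. P2: store L1 := 95  bus=[BusRdX,Flush]  L1: P0=I P1=I P2=M P3=I  mem[L1]=67
6. P2: store L1 := 39  bus=[-]  L1: P0=I P1=I P2=M P3=I  mem[L1]=67
7. P3: load  L1  bus=[BusRd,Flush]  L1: P0=I P1=I P2=S P3=S  mem[L1]=39
8. P3: load  L0  bus=[-]  L0: P0=I P1=I P2=I P3=M  mem[L0]=0
9. P3: load  L1  bus=[-]  L1: P0=I P1=I P2=S P3=S  mem[L1]=39

state = I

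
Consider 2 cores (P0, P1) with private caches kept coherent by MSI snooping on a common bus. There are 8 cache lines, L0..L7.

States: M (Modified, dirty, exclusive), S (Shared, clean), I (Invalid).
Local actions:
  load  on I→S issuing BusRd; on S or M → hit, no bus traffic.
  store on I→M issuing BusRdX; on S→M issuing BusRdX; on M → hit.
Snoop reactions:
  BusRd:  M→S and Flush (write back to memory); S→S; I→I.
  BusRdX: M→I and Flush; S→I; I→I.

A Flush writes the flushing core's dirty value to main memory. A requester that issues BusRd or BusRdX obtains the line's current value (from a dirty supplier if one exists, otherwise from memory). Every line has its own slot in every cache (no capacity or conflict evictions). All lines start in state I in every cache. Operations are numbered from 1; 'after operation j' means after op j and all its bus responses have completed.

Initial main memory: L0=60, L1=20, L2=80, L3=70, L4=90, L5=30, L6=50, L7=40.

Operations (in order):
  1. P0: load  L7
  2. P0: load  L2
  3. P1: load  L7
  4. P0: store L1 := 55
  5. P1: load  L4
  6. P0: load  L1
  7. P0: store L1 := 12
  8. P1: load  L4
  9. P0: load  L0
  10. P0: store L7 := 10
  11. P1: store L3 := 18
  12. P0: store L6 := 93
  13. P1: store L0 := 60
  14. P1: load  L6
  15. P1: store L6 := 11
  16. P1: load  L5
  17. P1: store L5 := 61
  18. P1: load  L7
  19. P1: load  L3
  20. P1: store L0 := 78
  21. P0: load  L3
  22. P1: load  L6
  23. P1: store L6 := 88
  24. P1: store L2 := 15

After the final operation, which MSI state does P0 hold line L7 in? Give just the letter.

state = S

step 1: P0: load  L7  ⟶  SI  (L7)  txn=BusRd  M[L7]=40
step 2: P0: load  L2  ⟶  SI  (L2)  txn=BusRd  M[L2]=80
step 3: P1: load  L7  ⟶  SS  (L7)  txn=BusRd  M[L7]=40
step 4: P0: store L1 := 55  ⟶  MI  (L1)  txn=BusRdX  M[L1]=20
step 5: P1: load  L4  ⟶  IS  (L4)  txn=BusRd  M[L4]=90
step 6: P0: load  L1  ⟶  MI  (L1)  txn=∅  M[L1]=20
step 7: P0: store L1 := 12  ⟶  MI  (L1)  txn=∅  M[L1]=20
step 8: P1: load  L4  ⟶  IS  (L4)  txn=∅  M[L4]=90
step 9: P0: load  L0  ⟶  SI  (L0)  txn=BusRd  M[L0]=60
step 10: P0: store L7 := 10  ⟶  MI  (L7)  txn=BusRdX  M[L7]=40
step 11: P1: store L3 := 18  ⟶  IM  (L3)  txn=BusRdX  M[L3]=70
step 12: P0: store L6 := 93  ⟶  MI  (L6)  txn=BusRdX  M[L6]=50
step 13: P1: store L0 := 60  ⟶  IM  (L0)  txn=BusRdX  M[L0]=60
step 14: P1: load  L6  ⟶  SS  (L6)  txn=BusRd+Flush  M[L6]=93
step 15: P1: store L6 := 11  ⟶  IM  (L6)  txn=BusRdX  M[L6]=93
step 16: P1: load  L5  ⟶  IS  (L5)  txn=BusRd  M[L5]=30
step 17: P1: store L5 := 61  ⟶  IM  (L5)  txn=BusRdX  M[L5]=30
step 18: P1: load  L7  ⟶  SS  (L7)  txn=BusRd+Flush  M[L7]=10
step 19: P1: load  L3  ⟶  IM  (L3)  txn=∅  M[L3]=70
step 20: P1: store L0 := 78  ⟶  IM  (L0)  txn=∅  M[L0]=60
step 21: P0: load  L3  ⟶  SS  (L3)  txn=BusRd+Flush  M[L3]=18
step 22: P1: load  L6  ⟶  IM  (L6)  txn=∅  M[L6]=93
step 23: P1: store L6 := 88  ⟶  IM  (L6)  txn=∅  M[L6]=93
step 24: P1: store L2 := 15  ⟶  IM  (L2)  txn=BusRdX  M[L2]=80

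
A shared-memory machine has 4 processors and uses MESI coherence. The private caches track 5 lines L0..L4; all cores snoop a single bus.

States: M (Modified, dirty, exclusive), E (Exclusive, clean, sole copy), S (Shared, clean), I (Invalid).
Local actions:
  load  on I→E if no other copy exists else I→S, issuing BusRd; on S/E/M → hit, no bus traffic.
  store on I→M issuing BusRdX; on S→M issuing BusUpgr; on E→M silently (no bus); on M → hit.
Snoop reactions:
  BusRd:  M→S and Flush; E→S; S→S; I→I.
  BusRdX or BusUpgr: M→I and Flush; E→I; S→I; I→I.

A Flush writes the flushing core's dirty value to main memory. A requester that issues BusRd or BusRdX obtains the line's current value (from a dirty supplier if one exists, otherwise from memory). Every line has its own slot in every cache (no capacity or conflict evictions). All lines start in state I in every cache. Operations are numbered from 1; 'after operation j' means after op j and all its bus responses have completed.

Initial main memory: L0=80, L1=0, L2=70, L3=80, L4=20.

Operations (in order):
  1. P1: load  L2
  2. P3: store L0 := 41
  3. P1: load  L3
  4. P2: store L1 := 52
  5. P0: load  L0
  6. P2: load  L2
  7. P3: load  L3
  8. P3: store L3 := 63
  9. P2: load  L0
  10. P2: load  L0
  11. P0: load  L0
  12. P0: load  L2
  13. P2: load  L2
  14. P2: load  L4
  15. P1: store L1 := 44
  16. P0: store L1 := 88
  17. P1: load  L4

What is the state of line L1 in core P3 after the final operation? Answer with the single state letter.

state = I

[1] P1: load  L2 | P0:I, P1:E(70), P2:I, P3:I | bus: BusRd
[2] P3: store L0 := 41 | P0:I, P1:I, P2:I, P3:M(41) | bus: BusRdX
[3] P1: load  L3 | P0:I, P1:E(80), P2:I, P3:I | bus: BusRd
[4] P2: store L1 := 52 | P0:I, P1:I, P2:M(52), P3:I | bus: BusRdX
[5] P0: load  L0 | P0:S(41), P1:I, P2:I, P3:S(41) | bus: BusRd,Flush
[6] P2: load  L2 | P0:I, P1:S(70), P2:S(70), P3:I | bus: BusRd
[7] P3: load  L3 | P0:I, P1:S(80), P2:I, P3:S(80) | bus: BusRd
[8] P3: store L3 := 63 | P0:I, P1:I, P2:I, P3:M(63) | bus: BusUpgr
[9] P2: load  L0 | P0:S(41), P1:I, P2:S(41), P3:S(41) | bus: BusRd
[10] P2: load  L0 | P0:S(41), P1:I, P2:S(41), P3:S(41) | bus: none
[11] P0: load  L0 | P0:S(41), P1:I, P2:S(41), P3:S(41) | bus: none
[12] P0: load  L2 | P0:S(70), P1:S(70), P2:S(70), P3:I | bus: BusRd
[13] P2: load  L2 | P0:S(70), P1:S(70), P2:S(70), P3:I | bus: none
[14] P2: load  L4 | P0:I, P1:I, P2:E(20), P3:I | bus: BusRd
[15] P1: store L1 := 44 | P0:I, P1:M(44), P2:I, P3:I | bus: BusRdX,Flush
[16] P0: store L1 := 88 | P0:M(88), P1:I, P2:I, P3:I | bus: BusRdX,Flush
[17] P1: load  L4 | P0:I, P1:S(20), P2:S(20), P3:I | bus: BusRd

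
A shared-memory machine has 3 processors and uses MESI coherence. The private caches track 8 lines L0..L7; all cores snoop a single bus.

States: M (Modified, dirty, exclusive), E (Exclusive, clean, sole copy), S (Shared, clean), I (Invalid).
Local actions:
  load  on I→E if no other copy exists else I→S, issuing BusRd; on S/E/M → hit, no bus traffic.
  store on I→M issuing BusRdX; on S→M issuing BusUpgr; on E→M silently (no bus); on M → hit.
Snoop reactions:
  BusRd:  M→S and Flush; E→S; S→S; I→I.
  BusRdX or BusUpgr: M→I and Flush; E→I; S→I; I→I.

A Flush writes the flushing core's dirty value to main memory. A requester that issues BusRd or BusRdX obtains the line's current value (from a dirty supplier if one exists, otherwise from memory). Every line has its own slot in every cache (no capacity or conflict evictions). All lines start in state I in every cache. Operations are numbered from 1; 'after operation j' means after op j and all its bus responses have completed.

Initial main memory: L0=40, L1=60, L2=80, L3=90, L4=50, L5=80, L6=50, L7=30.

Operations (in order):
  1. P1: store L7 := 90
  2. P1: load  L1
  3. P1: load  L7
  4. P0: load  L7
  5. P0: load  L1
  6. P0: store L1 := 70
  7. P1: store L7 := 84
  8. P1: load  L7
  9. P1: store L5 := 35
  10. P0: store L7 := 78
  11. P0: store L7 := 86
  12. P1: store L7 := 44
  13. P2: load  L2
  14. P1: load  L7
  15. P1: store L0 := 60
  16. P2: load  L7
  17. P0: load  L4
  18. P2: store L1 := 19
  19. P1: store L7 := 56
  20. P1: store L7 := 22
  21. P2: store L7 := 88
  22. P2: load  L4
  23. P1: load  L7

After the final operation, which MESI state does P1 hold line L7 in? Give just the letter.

state = S

step 1: P1: store L7 := 90  ⟶  IMI  (L7)  txn=BusRdX  M[L7]=30
step 2: P1: load  L1  ⟶  IEI  (L1)  txn=BusRd  M[L1]=60
step 3: P1: load  L7  ⟶  IMI  (L7)  txn=∅  M[L7]=30
step 4: P0: load  L7  ⟶  SSI  (L7)  txn=BusRd+Flush  M[L7]=90
step 5: P0: load  L1  ⟶  SSI  (L1)  txn=BusRd  M[L1]=60
step 6: P0: store L1 := 70  ⟶  MII  (L1)  txn=BusUpgr  M[L1]=60
step 7: P1: store L7 := 84  ⟶  IMI  (L7)  txn=BusUpgr  M[L7]=90
step 8: P1: load  L7  ⟶  IMI  (L7)  txn=∅  M[L7]=90
step 9: P1: store L5 := 35  ⟶  IMI  (L5)  txn=BusRdX  M[L5]=80
step 10: P0: store L7 := 78  ⟶  MII  (L7)  txn=BusRdX+Flush  M[L7]=84
step 11: P0: store L7 := 86  ⟶  MII  (L7)  txn=∅  M[L7]=84
step 12: P1: store L7 := 44  ⟶  IMI  (L7)  txn=BusRdX+Flush  M[L7]=86
step 13: P2: load  L2  ⟶  IIE  (L2)  txn=BusRd  M[L2]=80
step 14: P1: load  L7  ⟶  IMI  (L7)  txn=∅  M[L7]=86
step 15: P1: store L0 := 60  ⟶  IMI  (L0)  txn=BusRdX  M[L0]=40
step 16: P2: load  L7  ⟶  ISS  (L7)  txn=BusRd+Flush  M[L7]=44
step 17: P0: load  L4  ⟶  EII  (L4)  txn=BusRd  M[L4]=50
step 18: P2: store L1 := 19  ⟶  IIM  (L1)  txn=BusRdX+Flush  M[L1]=70
step 19: P1: store L7 := 56  ⟶  IMI  (L7)  txn=BusUpgr  M[L7]=44
step 20: P1: store L7 := 22  ⟶  IMI  (L7)  txn=∅  M[L7]=44
step 21: P2: store L7 := 88  ⟶  IIM  (L7)  txn=BusRdX+Flush  M[L7]=22
step 22: P2: load  L4  ⟶  SIS  (L4)  txn=BusRd  M[L4]=50
step 23: P1: load  L7  ⟶  ISS  (L7)  txn=BusRd+Flush  M[L7]=88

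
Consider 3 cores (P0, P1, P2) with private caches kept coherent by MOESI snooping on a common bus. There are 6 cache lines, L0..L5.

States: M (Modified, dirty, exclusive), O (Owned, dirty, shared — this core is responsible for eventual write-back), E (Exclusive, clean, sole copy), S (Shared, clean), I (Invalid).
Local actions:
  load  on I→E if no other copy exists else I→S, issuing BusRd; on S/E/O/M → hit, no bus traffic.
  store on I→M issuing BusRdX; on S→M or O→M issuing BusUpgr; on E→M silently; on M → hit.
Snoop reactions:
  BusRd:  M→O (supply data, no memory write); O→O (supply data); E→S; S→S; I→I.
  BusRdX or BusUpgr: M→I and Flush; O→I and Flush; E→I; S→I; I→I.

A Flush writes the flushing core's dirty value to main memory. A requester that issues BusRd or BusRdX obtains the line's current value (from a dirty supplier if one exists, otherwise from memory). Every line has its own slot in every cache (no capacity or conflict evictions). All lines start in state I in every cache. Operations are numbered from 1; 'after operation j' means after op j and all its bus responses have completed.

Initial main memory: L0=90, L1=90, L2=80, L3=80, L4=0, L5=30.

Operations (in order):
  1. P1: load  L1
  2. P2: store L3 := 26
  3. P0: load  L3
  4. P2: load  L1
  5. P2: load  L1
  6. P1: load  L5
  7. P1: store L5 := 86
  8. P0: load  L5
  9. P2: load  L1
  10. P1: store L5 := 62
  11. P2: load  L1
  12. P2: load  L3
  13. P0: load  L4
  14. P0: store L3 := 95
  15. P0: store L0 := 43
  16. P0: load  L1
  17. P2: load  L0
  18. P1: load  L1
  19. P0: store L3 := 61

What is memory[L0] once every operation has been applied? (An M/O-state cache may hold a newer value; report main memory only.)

1. P1: load  L1  bus=[BusRd]  L1: P0=I P1=E P2=I  mem[L1]=90
2. P2: store L3 := 26  bus=[BusRdX]  L3: P0=I P1=I P2=M  mem[L3]=80
3. P0: load  L3  bus=[BusRd]  L3: P0=S P1=I P2=O  mem[L3]=80
4. P2: load  L1  bus=[BusRd]  L1: P0=I P1=S P2=S  mem[L1]=90
5. P2: load  L1  bus=[-]  L1: P0=I P1=S P2=S  mem[L1]=90
6. P1: load  L5  bus=[BusRd]  L5: P0=I P1=E P2=I  mem[L5]=30
7. P1: store L5 := 86  bus=[-]  L5: P0=I P1=M P2=I  mem[L5]=30
8. P0: load  L5  bus=[BusRd]  L5: P0=S P1=O P2=I  mem[L5]=30
9. P2: load  L1  bus=[-]  L1: P0=I P1=S P2=S  mem[L1]=90
10. P1: store L5 := 62  bus=[BusUpgr]  L5: P0=I P1=M P2=I  mem[L5]=30
11. P2: load  L1  bus=[-]  L1: P0=I P1=S P2=S  mem[L1]=90
12. P2: load  L3  bus=[-]  L3: P0=S P1=I P2=O  mem[L3]=80
13. P0: load  L4  bus=[BusRd]  L4: P0=E P1=I P2=I  mem[L4]=0
14. P0: store L3 := 95  bus=[BusUpgr,Flush]  L3: P0=M P1=I P2=I  mem[L3]=26
15. P0: store L0 := 43  bus=[BusRdX]  L0: P0=M P1=I P2=I  mem[L0]=90
16. P0: load  L1  bus=[BusRd]  L1: P0=S P1=S P2=S  mem[L1]=90
17. P2: load  L0  bus=[BusRd]  L0: P0=O P1=I P2=S  mem[L0]=90
18. P1: load  L1  bus=[-]  L1: P0=S P1=S P2=S  mem[L1]=90
19. P0: store L3 := 61  bus=[-]  L3: P0=M P1=I P2=I  mem[L3]=26

memory[L0] = 90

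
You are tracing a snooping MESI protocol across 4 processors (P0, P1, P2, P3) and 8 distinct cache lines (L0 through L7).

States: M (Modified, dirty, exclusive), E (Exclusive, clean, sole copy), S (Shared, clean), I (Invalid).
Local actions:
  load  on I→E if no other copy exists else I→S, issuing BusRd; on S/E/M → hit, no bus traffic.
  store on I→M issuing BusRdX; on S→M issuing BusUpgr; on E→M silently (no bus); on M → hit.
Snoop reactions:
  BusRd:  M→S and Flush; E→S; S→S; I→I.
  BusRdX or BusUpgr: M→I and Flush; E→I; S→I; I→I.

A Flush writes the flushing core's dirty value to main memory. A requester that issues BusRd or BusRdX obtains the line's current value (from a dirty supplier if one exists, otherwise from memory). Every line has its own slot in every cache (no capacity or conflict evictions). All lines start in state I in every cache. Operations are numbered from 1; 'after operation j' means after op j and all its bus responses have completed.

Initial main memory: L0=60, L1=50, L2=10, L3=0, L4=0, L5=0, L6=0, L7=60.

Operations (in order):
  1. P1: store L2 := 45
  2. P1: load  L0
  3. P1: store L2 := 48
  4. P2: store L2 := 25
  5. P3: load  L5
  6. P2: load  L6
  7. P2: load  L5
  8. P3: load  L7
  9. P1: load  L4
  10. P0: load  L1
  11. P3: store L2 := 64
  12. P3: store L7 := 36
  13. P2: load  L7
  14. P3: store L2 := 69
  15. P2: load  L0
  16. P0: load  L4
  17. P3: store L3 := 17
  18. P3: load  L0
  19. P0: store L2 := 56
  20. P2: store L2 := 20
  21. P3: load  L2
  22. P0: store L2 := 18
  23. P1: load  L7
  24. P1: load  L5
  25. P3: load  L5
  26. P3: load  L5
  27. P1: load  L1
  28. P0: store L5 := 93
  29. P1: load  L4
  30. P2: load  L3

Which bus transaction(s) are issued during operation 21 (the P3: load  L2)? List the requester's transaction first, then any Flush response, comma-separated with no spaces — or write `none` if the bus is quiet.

  op1 P1: store L2 := 45 → I/M/I/I on L2; bus BusRdX; mem=10
  op2 P1: load  L0 → I/E/I/I on L0; bus BusRd; mem=60
  op3 P1: store L2 := 48 → I/M/I/I on L2; bus (none); mem=10
  op4 P2: store L2 := 25 → I/I/M/I on L2; bus BusRdX Flush; mem=48
  op5 P3: load  L5 → I/I/I/E on L5; bus BusRd; mem=0
  op6 P2: load  L6 → I/I/E/I on L6; bus BusRd; mem=0
  op7 P2: load  L5 → I/I/S/S on L5; bus BusRd; mem=0
  op8 P3: load  L7 → I/I/I/E on L7; bus BusRd; mem=60
  op9 P1: load  L4 → I/E/I/I on L4; bus BusRd; mem=0
  op10 P0: load  L1 → E/I/I/I on L1; bus BusRd; mem=50
  op11 P3: store L2 := 64 → I/I/I/M on L2; bus BusRdX Flush; mem=25
  op12 P3: store L7 := 36 → I/I/I/M on L7; bus (none); mem=60
  op13 P2: load  L7 → I/I/S/S on L7; bus BusRd Flush; mem=36
  op14 P3: store L2 := 69 → I/I/I/M on L2; bus (none); mem=25
  op15 P2: load  L0 → I/S/S/I on L0; bus BusRd; mem=60
  op16 P0: load  L4 → S/S/I/I on L4; bus BusRd; mem=0
  op17 P3: store L3 := 17 → I/I/I/M on L3; bus BusRdX; mem=0
  op18 P3: load  L0 → I/S/S/S on L0; bus BusRd; mem=60
  op19 P0: store L2 := 56 → M/I/I/I on L2; bus BusRdX Flush; mem=69
  op20 P2: store L2 := 20 → I/I/M/I on L2; bus BusRdX Flush; mem=56
  op21 P3: load  L2 → I/I/S/S on L2; bus BusRd Flush; mem=20
  op22 P0: store L2 := 18 → M/I/I/I on L2; bus BusRdX; mem=20
  op23 P1: load  L7 → I/S/S/S on L7; bus BusRd; mem=36
  op24 P1: load  L5 → I/S/S/S on L5; bus BusRd; mem=0
  op25 P3: load  L5 → I/S/S/S on L5; bus (none); mem=0
  op26 P3: load  L5 → I/S/S/S on L5; bus (none); mem=0
  op27 P1: load  L1 → S/S/I/I on L1; bus BusRd; mem=50
  op28 P0: store L5 := 93 → M/I/I/I on L5; bus BusRdX; mem=0
  op29 P1: load  L4 → S/S/I/I on L4; bus (none); mem=0
  op30 P2: load  L3 → I/I/S/S on L3; bus BusRd Flush; mem=17

bus = BusRd,Flush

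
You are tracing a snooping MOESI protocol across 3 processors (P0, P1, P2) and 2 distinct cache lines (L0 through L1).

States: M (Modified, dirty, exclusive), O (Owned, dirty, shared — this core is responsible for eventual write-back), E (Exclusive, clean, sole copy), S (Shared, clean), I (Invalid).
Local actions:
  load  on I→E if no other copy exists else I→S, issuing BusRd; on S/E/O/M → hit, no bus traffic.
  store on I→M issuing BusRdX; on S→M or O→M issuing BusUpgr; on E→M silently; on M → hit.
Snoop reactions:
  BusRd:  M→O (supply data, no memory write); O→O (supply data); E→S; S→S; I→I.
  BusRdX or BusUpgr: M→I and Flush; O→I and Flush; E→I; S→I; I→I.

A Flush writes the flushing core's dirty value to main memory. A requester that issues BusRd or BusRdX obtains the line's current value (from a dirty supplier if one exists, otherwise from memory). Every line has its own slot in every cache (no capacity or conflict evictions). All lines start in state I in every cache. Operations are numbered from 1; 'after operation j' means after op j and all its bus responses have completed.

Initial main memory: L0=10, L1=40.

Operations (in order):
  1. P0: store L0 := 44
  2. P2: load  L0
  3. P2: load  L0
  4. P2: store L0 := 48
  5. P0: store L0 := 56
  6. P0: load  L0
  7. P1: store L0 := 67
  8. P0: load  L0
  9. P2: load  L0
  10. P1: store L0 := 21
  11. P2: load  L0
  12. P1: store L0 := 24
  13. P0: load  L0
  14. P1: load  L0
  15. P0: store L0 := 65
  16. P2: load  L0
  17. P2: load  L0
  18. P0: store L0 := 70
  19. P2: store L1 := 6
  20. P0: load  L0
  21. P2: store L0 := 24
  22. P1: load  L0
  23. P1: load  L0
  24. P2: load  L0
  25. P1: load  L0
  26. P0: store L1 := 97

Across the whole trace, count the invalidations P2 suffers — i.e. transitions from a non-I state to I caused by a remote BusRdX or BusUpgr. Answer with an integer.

invalidations = 5

[1] P0: store L0 := 44 | P0:M(44), P1:I, P2:I | bus: BusRdX
[2] P2: load  L0 | P0:O(44), P1:I, P2:S(44) | bus: BusRd
[3] P2: load  L0 | P0:O(44), P1:I, P2:S(44) | bus: none
[4] P2: store L0 := 48 | P0:I, P1:I, P2:M(48) | bus: BusUpgr,Flush
[5] P0: store L0 := 56 | P0:M(56), P1:I, P2:I | bus: BusRdX,Flush
[6] P0: load  L0 | P0:M(56), P1:I, P2:I | bus: none
[7] P1: store L0 := 67 | P0:I, P1:M(67), P2:I | bus: BusRdX,Flush
[8] P0: load  L0 | P0:S(67), P1:O(67), P2:I | bus: BusRd
[9] P2: load  L0 | P0:S(67), P1:O(67), P2:S(67) | bus: BusRd
[10] P1: store L0 := 21 | P0:I, P1:M(21), P2:I | bus: BusUpgr
[11] P2: load  L0 | P0:I, P1:O(21), P2:S(21) | bus: BusRd
[12] P1: store L0 := 24 | P0:I, P1:M(24), P2:I | bus: BusUpgr
[13] P0: load  L0 | P0:S(24), P1:O(24), P2:I | bus: BusRd
[14] P1: load  L0 | P0:S(24), P1:O(24), P2:I | bus: none
[15] P0: store L0 := 65 | P0:M(65), P1:I, P2:I | bus: BusUpgr,Flush
[16] P2: load  L0 | P0:O(65), P1:I, P2:S(65) | bus: BusRd
[17] P2: load  L0 | P0:O(65), P1:I, P2:S(65) | bus: none
[18] P0: store L0 := 70 | P0:M(70), P1:I, P2:I | bus: BusUpgr
[19] P2: store L1 := 6 | P0:I, P1:I, P2:M(6) | bus: BusRdX
[20] P0: load  L0 | P0:M(70), P1:I, P2:I | bus: none
[21] P2: store L0 := 24 | P0:I, P1:I, P2:M(24) | bus: BusRdX,Flush
[22] P1: load  L0 | P0:I, P1:S(24), P2:O(24) | bus: BusRd
[23] P1: load  L0 | P0:I, P1:S(24), P2:O(24) | bus: none
[24] P2: load  L0 | P0:I, P1:S(24), P2:O(24) | bus: none
[25] P1: load  L0 | P0:I, P1:S(24), P2:O(24) | bus: none
[26] P0: store L1 := 97 | P0:M(97), P1:I, P2:I | bus: BusRdX,Flush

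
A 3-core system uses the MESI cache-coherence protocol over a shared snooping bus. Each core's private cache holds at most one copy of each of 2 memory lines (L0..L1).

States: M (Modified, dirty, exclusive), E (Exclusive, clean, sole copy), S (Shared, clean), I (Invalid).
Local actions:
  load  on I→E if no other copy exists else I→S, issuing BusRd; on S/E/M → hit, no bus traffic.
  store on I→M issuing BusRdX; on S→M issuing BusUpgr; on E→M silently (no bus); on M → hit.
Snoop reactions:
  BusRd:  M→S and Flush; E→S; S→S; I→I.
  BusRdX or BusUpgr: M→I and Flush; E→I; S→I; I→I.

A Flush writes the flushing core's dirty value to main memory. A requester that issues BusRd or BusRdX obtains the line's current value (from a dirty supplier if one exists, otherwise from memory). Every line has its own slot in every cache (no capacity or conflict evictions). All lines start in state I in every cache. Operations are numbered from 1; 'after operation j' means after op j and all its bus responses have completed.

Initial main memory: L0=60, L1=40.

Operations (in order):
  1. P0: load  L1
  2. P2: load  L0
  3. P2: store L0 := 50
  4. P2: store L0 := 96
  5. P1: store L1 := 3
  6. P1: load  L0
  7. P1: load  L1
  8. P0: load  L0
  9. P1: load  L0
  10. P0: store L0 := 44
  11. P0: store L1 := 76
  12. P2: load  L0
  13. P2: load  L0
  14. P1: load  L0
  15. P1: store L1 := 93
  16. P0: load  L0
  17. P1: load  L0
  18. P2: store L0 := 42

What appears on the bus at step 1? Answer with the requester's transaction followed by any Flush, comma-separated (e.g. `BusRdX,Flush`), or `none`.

[1] P0: load  L1 | P0:E(40), P1:I, P2:I | bus: BusRd
[2] P2: load  L0 | P0:I, P1:I, P2:E(60) | bus: BusRd
[3] P2: store L0 := 50 | P0:I, P1:I, P2:M(50) | bus: none
[4] P2: store L0 := 96 | P0:I, P1:I, P2:M(96) | bus: none
[5] P1: store L1 := 3 | P0:I, P1:M(3), P2:I | bus: BusRdX
[6] P1: load  L0 | P0:I, P1:S(96), P2:S(96) | bus: BusRd,Flush
[7] P1: load  L1 | P0:I, P1:M(3), P2:I | bus: none
[8] P0: load  L0 | P0:S(96), P1:S(96), P2:S(96) | bus: BusRd
[9] P1: load  L0 | P0:S(96), P1:S(96), P2:S(96) | bus: none
[10] P0: store L0 := 44 | P0:M(44), P1:I, P2:I | bus: BusUpgr
[11] P0: store L1 := 76 | P0:M(76), P1:I, P2:I | bus: BusRdX,Flush
[12] P2: load  L0 | P0:S(44), P1:I, P2:S(44) | bus: BusRd,Flush
[13] P2: load  L0 | P0:S(44), P1:I, P2:S(44) | bus: none
[14] P1: load  L0 | P0:S(44), P1:S(44), P2:S(44) | bus: BusRd
[15] P1: store L1 := 93 | P0:I, P1:M(93), P2:I | bus: BusRdX,Flush
[16] P0: load  L0 | P0:S(44), P1:S(44), P2:S(44) | bus: none
[17] P1: load  L0 | P0:S(44), P1:S(44), P2:S(44) | bus: none
[18] P2: store L0 := 42 | P0:I, P1:I, P2:M(42) | bus: BusUpgr

bus = BusRd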